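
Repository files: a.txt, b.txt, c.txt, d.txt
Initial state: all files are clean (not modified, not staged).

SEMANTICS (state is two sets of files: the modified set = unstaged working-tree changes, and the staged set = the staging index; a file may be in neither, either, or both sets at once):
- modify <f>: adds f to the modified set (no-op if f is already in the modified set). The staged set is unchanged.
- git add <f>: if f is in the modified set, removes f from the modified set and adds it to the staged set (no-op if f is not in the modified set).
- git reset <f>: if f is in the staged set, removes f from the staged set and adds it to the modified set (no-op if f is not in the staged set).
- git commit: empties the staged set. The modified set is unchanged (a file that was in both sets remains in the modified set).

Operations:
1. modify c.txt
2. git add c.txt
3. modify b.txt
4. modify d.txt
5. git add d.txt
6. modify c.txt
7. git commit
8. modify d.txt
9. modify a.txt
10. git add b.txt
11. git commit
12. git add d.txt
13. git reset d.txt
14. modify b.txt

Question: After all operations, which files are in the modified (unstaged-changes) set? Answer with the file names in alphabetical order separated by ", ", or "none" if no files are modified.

Answer: a.txt, b.txt, c.txt, d.txt

Derivation:
After op 1 (modify c.txt): modified={c.txt} staged={none}
After op 2 (git add c.txt): modified={none} staged={c.txt}
After op 3 (modify b.txt): modified={b.txt} staged={c.txt}
After op 4 (modify d.txt): modified={b.txt, d.txt} staged={c.txt}
After op 5 (git add d.txt): modified={b.txt} staged={c.txt, d.txt}
After op 6 (modify c.txt): modified={b.txt, c.txt} staged={c.txt, d.txt}
After op 7 (git commit): modified={b.txt, c.txt} staged={none}
After op 8 (modify d.txt): modified={b.txt, c.txt, d.txt} staged={none}
After op 9 (modify a.txt): modified={a.txt, b.txt, c.txt, d.txt} staged={none}
After op 10 (git add b.txt): modified={a.txt, c.txt, d.txt} staged={b.txt}
After op 11 (git commit): modified={a.txt, c.txt, d.txt} staged={none}
After op 12 (git add d.txt): modified={a.txt, c.txt} staged={d.txt}
After op 13 (git reset d.txt): modified={a.txt, c.txt, d.txt} staged={none}
After op 14 (modify b.txt): modified={a.txt, b.txt, c.txt, d.txt} staged={none}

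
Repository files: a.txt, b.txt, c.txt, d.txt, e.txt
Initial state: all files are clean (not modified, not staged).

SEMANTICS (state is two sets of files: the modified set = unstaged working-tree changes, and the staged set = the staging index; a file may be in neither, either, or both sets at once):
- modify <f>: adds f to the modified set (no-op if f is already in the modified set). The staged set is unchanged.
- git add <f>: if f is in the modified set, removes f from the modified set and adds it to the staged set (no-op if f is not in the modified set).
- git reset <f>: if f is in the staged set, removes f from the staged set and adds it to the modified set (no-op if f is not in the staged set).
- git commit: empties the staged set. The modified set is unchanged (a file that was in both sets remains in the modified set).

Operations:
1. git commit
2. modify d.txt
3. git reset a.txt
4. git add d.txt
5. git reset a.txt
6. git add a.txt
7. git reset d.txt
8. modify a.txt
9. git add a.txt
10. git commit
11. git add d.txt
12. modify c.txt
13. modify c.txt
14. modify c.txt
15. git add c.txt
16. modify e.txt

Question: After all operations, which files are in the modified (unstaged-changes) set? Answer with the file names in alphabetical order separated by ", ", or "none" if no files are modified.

Answer: e.txt

Derivation:
After op 1 (git commit): modified={none} staged={none}
After op 2 (modify d.txt): modified={d.txt} staged={none}
After op 3 (git reset a.txt): modified={d.txt} staged={none}
After op 4 (git add d.txt): modified={none} staged={d.txt}
After op 5 (git reset a.txt): modified={none} staged={d.txt}
After op 6 (git add a.txt): modified={none} staged={d.txt}
After op 7 (git reset d.txt): modified={d.txt} staged={none}
After op 8 (modify a.txt): modified={a.txt, d.txt} staged={none}
After op 9 (git add a.txt): modified={d.txt} staged={a.txt}
After op 10 (git commit): modified={d.txt} staged={none}
After op 11 (git add d.txt): modified={none} staged={d.txt}
After op 12 (modify c.txt): modified={c.txt} staged={d.txt}
After op 13 (modify c.txt): modified={c.txt} staged={d.txt}
After op 14 (modify c.txt): modified={c.txt} staged={d.txt}
After op 15 (git add c.txt): modified={none} staged={c.txt, d.txt}
After op 16 (modify e.txt): modified={e.txt} staged={c.txt, d.txt}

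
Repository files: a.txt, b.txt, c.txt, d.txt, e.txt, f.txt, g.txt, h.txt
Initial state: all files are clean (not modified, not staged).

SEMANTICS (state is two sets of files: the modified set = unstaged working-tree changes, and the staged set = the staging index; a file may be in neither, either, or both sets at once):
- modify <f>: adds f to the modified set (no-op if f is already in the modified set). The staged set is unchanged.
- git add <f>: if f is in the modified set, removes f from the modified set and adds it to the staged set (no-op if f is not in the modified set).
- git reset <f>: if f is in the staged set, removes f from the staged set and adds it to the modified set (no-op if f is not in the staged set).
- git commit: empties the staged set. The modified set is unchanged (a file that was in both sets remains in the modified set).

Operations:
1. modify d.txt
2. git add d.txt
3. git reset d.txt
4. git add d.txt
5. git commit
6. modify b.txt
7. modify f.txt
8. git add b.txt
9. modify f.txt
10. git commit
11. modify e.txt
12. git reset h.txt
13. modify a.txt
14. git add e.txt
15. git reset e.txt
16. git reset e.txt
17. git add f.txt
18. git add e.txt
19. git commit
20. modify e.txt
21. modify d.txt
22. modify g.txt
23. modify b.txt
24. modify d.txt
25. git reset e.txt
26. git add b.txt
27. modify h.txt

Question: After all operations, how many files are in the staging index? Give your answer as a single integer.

Answer: 1

Derivation:
After op 1 (modify d.txt): modified={d.txt} staged={none}
After op 2 (git add d.txt): modified={none} staged={d.txt}
After op 3 (git reset d.txt): modified={d.txt} staged={none}
After op 4 (git add d.txt): modified={none} staged={d.txt}
After op 5 (git commit): modified={none} staged={none}
After op 6 (modify b.txt): modified={b.txt} staged={none}
After op 7 (modify f.txt): modified={b.txt, f.txt} staged={none}
After op 8 (git add b.txt): modified={f.txt} staged={b.txt}
After op 9 (modify f.txt): modified={f.txt} staged={b.txt}
After op 10 (git commit): modified={f.txt} staged={none}
After op 11 (modify e.txt): modified={e.txt, f.txt} staged={none}
After op 12 (git reset h.txt): modified={e.txt, f.txt} staged={none}
After op 13 (modify a.txt): modified={a.txt, e.txt, f.txt} staged={none}
After op 14 (git add e.txt): modified={a.txt, f.txt} staged={e.txt}
After op 15 (git reset e.txt): modified={a.txt, e.txt, f.txt} staged={none}
After op 16 (git reset e.txt): modified={a.txt, e.txt, f.txt} staged={none}
After op 17 (git add f.txt): modified={a.txt, e.txt} staged={f.txt}
After op 18 (git add e.txt): modified={a.txt} staged={e.txt, f.txt}
After op 19 (git commit): modified={a.txt} staged={none}
After op 20 (modify e.txt): modified={a.txt, e.txt} staged={none}
After op 21 (modify d.txt): modified={a.txt, d.txt, e.txt} staged={none}
After op 22 (modify g.txt): modified={a.txt, d.txt, e.txt, g.txt} staged={none}
After op 23 (modify b.txt): modified={a.txt, b.txt, d.txt, e.txt, g.txt} staged={none}
After op 24 (modify d.txt): modified={a.txt, b.txt, d.txt, e.txt, g.txt} staged={none}
After op 25 (git reset e.txt): modified={a.txt, b.txt, d.txt, e.txt, g.txt} staged={none}
After op 26 (git add b.txt): modified={a.txt, d.txt, e.txt, g.txt} staged={b.txt}
After op 27 (modify h.txt): modified={a.txt, d.txt, e.txt, g.txt, h.txt} staged={b.txt}
Final staged set: {b.txt} -> count=1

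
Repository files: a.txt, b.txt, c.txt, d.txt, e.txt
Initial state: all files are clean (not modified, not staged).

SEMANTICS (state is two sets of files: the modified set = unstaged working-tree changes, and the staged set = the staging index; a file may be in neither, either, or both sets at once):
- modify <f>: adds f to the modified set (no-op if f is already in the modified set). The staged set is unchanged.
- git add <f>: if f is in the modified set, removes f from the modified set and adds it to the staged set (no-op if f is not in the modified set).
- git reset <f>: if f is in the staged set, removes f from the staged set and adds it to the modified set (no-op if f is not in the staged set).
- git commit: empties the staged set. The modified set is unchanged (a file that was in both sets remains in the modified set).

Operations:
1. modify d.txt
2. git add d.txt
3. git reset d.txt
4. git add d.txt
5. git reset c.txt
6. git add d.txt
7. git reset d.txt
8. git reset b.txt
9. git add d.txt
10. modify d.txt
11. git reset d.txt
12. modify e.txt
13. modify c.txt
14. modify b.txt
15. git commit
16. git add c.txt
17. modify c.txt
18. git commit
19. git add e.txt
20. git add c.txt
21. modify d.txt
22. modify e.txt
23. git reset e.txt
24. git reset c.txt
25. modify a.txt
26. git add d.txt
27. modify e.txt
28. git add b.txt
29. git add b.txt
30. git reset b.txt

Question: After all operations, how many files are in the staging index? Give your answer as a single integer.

After op 1 (modify d.txt): modified={d.txt} staged={none}
After op 2 (git add d.txt): modified={none} staged={d.txt}
After op 3 (git reset d.txt): modified={d.txt} staged={none}
After op 4 (git add d.txt): modified={none} staged={d.txt}
After op 5 (git reset c.txt): modified={none} staged={d.txt}
After op 6 (git add d.txt): modified={none} staged={d.txt}
After op 7 (git reset d.txt): modified={d.txt} staged={none}
After op 8 (git reset b.txt): modified={d.txt} staged={none}
After op 9 (git add d.txt): modified={none} staged={d.txt}
After op 10 (modify d.txt): modified={d.txt} staged={d.txt}
After op 11 (git reset d.txt): modified={d.txt} staged={none}
After op 12 (modify e.txt): modified={d.txt, e.txt} staged={none}
After op 13 (modify c.txt): modified={c.txt, d.txt, e.txt} staged={none}
After op 14 (modify b.txt): modified={b.txt, c.txt, d.txt, e.txt} staged={none}
After op 15 (git commit): modified={b.txt, c.txt, d.txt, e.txt} staged={none}
After op 16 (git add c.txt): modified={b.txt, d.txt, e.txt} staged={c.txt}
After op 17 (modify c.txt): modified={b.txt, c.txt, d.txt, e.txt} staged={c.txt}
After op 18 (git commit): modified={b.txt, c.txt, d.txt, e.txt} staged={none}
After op 19 (git add e.txt): modified={b.txt, c.txt, d.txt} staged={e.txt}
After op 20 (git add c.txt): modified={b.txt, d.txt} staged={c.txt, e.txt}
After op 21 (modify d.txt): modified={b.txt, d.txt} staged={c.txt, e.txt}
After op 22 (modify e.txt): modified={b.txt, d.txt, e.txt} staged={c.txt, e.txt}
After op 23 (git reset e.txt): modified={b.txt, d.txt, e.txt} staged={c.txt}
After op 24 (git reset c.txt): modified={b.txt, c.txt, d.txt, e.txt} staged={none}
After op 25 (modify a.txt): modified={a.txt, b.txt, c.txt, d.txt, e.txt} staged={none}
After op 26 (git add d.txt): modified={a.txt, b.txt, c.txt, e.txt} staged={d.txt}
After op 27 (modify e.txt): modified={a.txt, b.txt, c.txt, e.txt} staged={d.txt}
After op 28 (git add b.txt): modified={a.txt, c.txt, e.txt} staged={b.txt, d.txt}
After op 29 (git add b.txt): modified={a.txt, c.txt, e.txt} staged={b.txt, d.txt}
After op 30 (git reset b.txt): modified={a.txt, b.txt, c.txt, e.txt} staged={d.txt}
Final staged set: {d.txt} -> count=1

Answer: 1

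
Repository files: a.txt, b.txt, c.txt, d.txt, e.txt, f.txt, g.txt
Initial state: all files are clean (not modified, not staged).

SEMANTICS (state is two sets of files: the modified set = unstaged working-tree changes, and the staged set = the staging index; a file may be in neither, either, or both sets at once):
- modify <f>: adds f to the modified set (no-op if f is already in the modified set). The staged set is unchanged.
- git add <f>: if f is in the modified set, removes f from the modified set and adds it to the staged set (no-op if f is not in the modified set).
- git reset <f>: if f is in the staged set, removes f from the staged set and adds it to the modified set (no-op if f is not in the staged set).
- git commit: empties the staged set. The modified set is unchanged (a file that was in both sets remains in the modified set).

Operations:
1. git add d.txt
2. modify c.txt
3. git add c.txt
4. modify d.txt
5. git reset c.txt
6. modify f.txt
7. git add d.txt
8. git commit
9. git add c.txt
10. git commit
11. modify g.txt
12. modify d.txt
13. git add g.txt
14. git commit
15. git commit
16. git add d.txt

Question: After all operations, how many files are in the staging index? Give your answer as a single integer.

Answer: 1

Derivation:
After op 1 (git add d.txt): modified={none} staged={none}
After op 2 (modify c.txt): modified={c.txt} staged={none}
After op 3 (git add c.txt): modified={none} staged={c.txt}
After op 4 (modify d.txt): modified={d.txt} staged={c.txt}
After op 5 (git reset c.txt): modified={c.txt, d.txt} staged={none}
After op 6 (modify f.txt): modified={c.txt, d.txt, f.txt} staged={none}
After op 7 (git add d.txt): modified={c.txt, f.txt} staged={d.txt}
After op 8 (git commit): modified={c.txt, f.txt} staged={none}
After op 9 (git add c.txt): modified={f.txt} staged={c.txt}
After op 10 (git commit): modified={f.txt} staged={none}
After op 11 (modify g.txt): modified={f.txt, g.txt} staged={none}
After op 12 (modify d.txt): modified={d.txt, f.txt, g.txt} staged={none}
After op 13 (git add g.txt): modified={d.txt, f.txt} staged={g.txt}
After op 14 (git commit): modified={d.txt, f.txt} staged={none}
After op 15 (git commit): modified={d.txt, f.txt} staged={none}
After op 16 (git add d.txt): modified={f.txt} staged={d.txt}
Final staged set: {d.txt} -> count=1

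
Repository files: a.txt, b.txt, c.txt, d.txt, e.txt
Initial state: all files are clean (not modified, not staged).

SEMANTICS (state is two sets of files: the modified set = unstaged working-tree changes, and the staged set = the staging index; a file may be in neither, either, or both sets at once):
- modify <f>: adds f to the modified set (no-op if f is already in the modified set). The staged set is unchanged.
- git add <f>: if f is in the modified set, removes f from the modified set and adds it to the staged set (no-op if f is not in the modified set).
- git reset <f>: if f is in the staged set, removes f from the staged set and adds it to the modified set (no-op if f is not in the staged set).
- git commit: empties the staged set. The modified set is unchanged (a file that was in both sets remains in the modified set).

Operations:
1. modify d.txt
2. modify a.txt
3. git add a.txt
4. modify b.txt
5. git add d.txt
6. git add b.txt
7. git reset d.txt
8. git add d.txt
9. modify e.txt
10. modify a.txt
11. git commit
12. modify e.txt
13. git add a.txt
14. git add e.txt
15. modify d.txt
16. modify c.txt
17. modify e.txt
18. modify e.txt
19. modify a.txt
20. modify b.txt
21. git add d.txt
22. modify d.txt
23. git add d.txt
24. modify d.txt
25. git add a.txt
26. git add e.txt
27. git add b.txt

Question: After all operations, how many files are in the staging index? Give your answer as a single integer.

Answer: 4

Derivation:
After op 1 (modify d.txt): modified={d.txt} staged={none}
After op 2 (modify a.txt): modified={a.txt, d.txt} staged={none}
After op 3 (git add a.txt): modified={d.txt} staged={a.txt}
After op 4 (modify b.txt): modified={b.txt, d.txt} staged={a.txt}
After op 5 (git add d.txt): modified={b.txt} staged={a.txt, d.txt}
After op 6 (git add b.txt): modified={none} staged={a.txt, b.txt, d.txt}
After op 7 (git reset d.txt): modified={d.txt} staged={a.txt, b.txt}
After op 8 (git add d.txt): modified={none} staged={a.txt, b.txt, d.txt}
After op 9 (modify e.txt): modified={e.txt} staged={a.txt, b.txt, d.txt}
After op 10 (modify a.txt): modified={a.txt, e.txt} staged={a.txt, b.txt, d.txt}
After op 11 (git commit): modified={a.txt, e.txt} staged={none}
After op 12 (modify e.txt): modified={a.txt, e.txt} staged={none}
After op 13 (git add a.txt): modified={e.txt} staged={a.txt}
After op 14 (git add e.txt): modified={none} staged={a.txt, e.txt}
After op 15 (modify d.txt): modified={d.txt} staged={a.txt, e.txt}
After op 16 (modify c.txt): modified={c.txt, d.txt} staged={a.txt, e.txt}
After op 17 (modify e.txt): modified={c.txt, d.txt, e.txt} staged={a.txt, e.txt}
After op 18 (modify e.txt): modified={c.txt, d.txt, e.txt} staged={a.txt, e.txt}
After op 19 (modify a.txt): modified={a.txt, c.txt, d.txt, e.txt} staged={a.txt, e.txt}
After op 20 (modify b.txt): modified={a.txt, b.txt, c.txt, d.txt, e.txt} staged={a.txt, e.txt}
After op 21 (git add d.txt): modified={a.txt, b.txt, c.txt, e.txt} staged={a.txt, d.txt, e.txt}
After op 22 (modify d.txt): modified={a.txt, b.txt, c.txt, d.txt, e.txt} staged={a.txt, d.txt, e.txt}
After op 23 (git add d.txt): modified={a.txt, b.txt, c.txt, e.txt} staged={a.txt, d.txt, e.txt}
After op 24 (modify d.txt): modified={a.txt, b.txt, c.txt, d.txt, e.txt} staged={a.txt, d.txt, e.txt}
After op 25 (git add a.txt): modified={b.txt, c.txt, d.txt, e.txt} staged={a.txt, d.txt, e.txt}
After op 26 (git add e.txt): modified={b.txt, c.txt, d.txt} staged={a.txt, d.txt, e.txt}
After op 27 (git add b.txt): modified={c.txt, d.txt} staged={a.txt, b.txt, d.txt, e.txt}
Final staged set: {a.txt, b.txt, d.txt, e.txt} -> count=4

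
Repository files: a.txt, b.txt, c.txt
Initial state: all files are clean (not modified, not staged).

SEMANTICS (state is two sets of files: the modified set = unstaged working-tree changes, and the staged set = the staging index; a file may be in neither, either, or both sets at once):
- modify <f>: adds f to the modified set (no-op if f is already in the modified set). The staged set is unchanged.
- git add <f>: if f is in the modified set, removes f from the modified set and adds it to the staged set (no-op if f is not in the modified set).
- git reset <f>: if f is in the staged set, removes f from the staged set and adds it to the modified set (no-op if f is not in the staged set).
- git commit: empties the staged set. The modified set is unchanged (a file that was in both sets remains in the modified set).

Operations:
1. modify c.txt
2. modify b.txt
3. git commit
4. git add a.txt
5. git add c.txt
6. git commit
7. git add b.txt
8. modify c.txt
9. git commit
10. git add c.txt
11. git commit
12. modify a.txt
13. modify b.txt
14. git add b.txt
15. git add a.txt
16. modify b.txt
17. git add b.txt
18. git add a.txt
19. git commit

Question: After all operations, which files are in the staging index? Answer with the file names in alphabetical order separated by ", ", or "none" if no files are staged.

After op 1 (modify c.txt): modified={c.txt} staged={none}
After op 2 (modify b.txt): modified={b.txt, c.txt} staged={none}
After op 3 (git commit): modified={b.txt, c.txt} staged={none}
After op 4 (git add a.txt): modified={b.txt, c.txt} staged={none}
After op 5 (git add c.txt): modified={b.txt} staged={c.txt}
After op 6 (git commit): modified={b.txt} staged={none}
After op 7 (git add b.txt): modified={none} staged={b.txt}
After op 8 (modify c.txt): modified={c.txt} staged={b.txt}
After op 9 (git commit): modified={c.txt} staged={none}
After op 10 (git add c.txt): modified={none} staged={c.txt}
After op 11 (git commit): modified={none} staged={none}
After op 12 (modify a.txt): modified={a.txt} staged={none}
After op 13 (modify b.txt): modified={a.txt, b.txt} staged={none}
After op 14 (git add b.txt): modified={a.txt} staged={b.txt}
After op 15 (git add a.txt): modified={none} staged={a.txt, b.txt}
After op 16 (modify b.txt): modified={b.txt} staged={a.txt, b.txt}
After op 17 (git add b.txt): modified={none} staged={a.txt, b.txt}
After op 18 (git add a.txt): modified={none} staged={a.txt, b.txt}
After op 19 (git commit): modified={none} staged={none}

Answer: none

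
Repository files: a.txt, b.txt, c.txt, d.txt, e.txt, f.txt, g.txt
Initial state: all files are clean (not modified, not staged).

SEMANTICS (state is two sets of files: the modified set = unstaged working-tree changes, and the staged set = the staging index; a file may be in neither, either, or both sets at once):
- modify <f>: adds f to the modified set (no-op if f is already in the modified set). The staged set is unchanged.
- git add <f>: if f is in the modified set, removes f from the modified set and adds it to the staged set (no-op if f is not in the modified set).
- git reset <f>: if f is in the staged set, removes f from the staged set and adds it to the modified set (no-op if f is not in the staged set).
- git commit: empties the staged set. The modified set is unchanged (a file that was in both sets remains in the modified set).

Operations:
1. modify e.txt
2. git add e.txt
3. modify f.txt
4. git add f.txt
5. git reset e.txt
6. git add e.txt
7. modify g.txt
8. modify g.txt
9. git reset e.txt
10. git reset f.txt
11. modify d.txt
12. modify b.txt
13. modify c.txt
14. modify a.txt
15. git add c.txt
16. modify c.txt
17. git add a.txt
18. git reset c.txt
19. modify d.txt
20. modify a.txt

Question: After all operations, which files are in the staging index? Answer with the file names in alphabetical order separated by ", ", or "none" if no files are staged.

Answer: a.txt

Derivation:
After op 1 (modify e.txt): modified={e.txt} staged={none}
After op 2 (git add e.txt): modified={none} staged={e.txt}
After op 3 (modify f.txt): modified={f.txt} staged={e.txt}
After op 4 (git add f.txt): modified={none} staged={e.txt, f.txt}
After op 5 (git reset e.txt): modified={e.txt} staged={f.txt}
After op 6 (git add e.txt): modified={none} staged={e.txt, f.txt}
After op 7 (modify g.txt): modified={g.txt} staged={e.txt, f.txt}
After op 8 (modify g.txt): modified={g.txt} staged={e.txt, f.txt}
After op 9 (git reset e.txt): modified={e.txt, g.txt} staged={f.txt}
After op 10 (git reset f.txt): modified={e.txt, f.txt, g.txt} staged={none}
After op 11 (modify d.txt): modified={d.txt, e.txt, f.txt, g.txt} staged={none}
After op 12 (modify b.txt): modified={b.txt, d.txt, e.txt, f.txt, g.txt} staged={none}
After op 13 (modify c.txt): modified={b.txt, c.txt, d.txt, e.txt, f.txt, g.txt} staged={none}
After op 14 (modify a.txt): modified={a.txt, b.txt, c.txt, d.txt, e.txt, f.txt, g.txt} staged={none}
After op 15 (git add c.txt): modified={a.txt, b.txt, d.txt, e.txt, f.txt, g.txt} staged={c.txt}
After op 16 (modify c.txt): modified={a.txt, b.txt, c.txt, d.txt, e.txt, f.txt, g.txt} staged={c.txt}
After op 17 (git add a.txt): modified={b.txt, c.txt, d.txt, e.txt, f.txt, g.txt} staged={a.txt, c.txt}
After op 18 (git reset c.txt): modified={b.txt, c.txt, d.txt, e.txt, f.txt, g.txt} staged={a.txt}
After op 19 (modify d.txt): modified={b.txt, c.txt, d.txt, e.txt, f.txt, g.txt} staged={a.txt}
After op 20 (modify a.txt): modified={a.txt, b.txt, c.txt, d.txt, e.txt, f.txt, g.txt} staged={a.txt}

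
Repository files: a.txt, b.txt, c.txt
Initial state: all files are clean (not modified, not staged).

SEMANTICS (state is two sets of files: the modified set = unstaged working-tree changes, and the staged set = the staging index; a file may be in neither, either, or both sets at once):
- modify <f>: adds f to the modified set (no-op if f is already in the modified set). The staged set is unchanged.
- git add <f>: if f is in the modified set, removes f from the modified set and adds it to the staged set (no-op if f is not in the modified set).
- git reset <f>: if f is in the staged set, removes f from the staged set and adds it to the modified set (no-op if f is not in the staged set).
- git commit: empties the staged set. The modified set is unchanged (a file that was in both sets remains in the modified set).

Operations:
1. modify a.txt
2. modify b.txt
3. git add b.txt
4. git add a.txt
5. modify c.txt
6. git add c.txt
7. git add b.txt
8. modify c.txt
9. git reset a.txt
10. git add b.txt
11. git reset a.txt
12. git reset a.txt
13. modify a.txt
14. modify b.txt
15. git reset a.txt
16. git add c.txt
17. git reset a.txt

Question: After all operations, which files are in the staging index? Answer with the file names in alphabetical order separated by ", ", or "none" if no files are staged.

After op 1 (modify a.txt): modified={a.txt} staged={none}
After op 2 (modify b.txt): modified={a.txt, b.txt} staged={none}
After op 3 (git add b.txt): modified={a.txt} staged={b.txt}
After op 4 (git add a.txt): modified={none} staged={a.txt, b.txt}
After op 5 (modify c.txt): modified={c.txt} staged={a.txt, b.txt}
After op 6 (git add c.txt): modified={none} staged={a.txt, b.txt, c.txt}
After op 7 (git add b.txt): modified={none} staged={a.txt, b.txt, c.txt}
After op 8 (modify c.txt): modified={c.txt} staged={a.txt, b.txt, c.txt}
After op 9 (git reset a.txt): modified={a.txt, c.txt} staged={b.txt, c.txt}
After op 10 (git add b.txt): modified={a.txt, c.txt} staged={b.txt, c.txt}
After op 11 (git reset a.txt): modified={a.txt, c.txt} staged={b.txt, c.txt}
After op 12 (git reset a.txt): modified={a.txt, c.txt} staged={b.txt, c.txt}
After op 13 (modify a.txt): modified={a.txt, c.txt} staged={b.txt, c.txt}
After op 14 (modify b.txt): modified={a.txt, b.txt, c.txt} staged={b.txt, c.txt}
After op 15 (git reset a.txt): modified={a.txt, b.txt, c.txt} staged={b.txt, c.txt}
After op 16 (git add c.txt): modified={a.txt, b.txt} staged={b.txt, c.txt}
After op 17 (git reset a.txt): modified={a.txt, b.txt} staged={b.txt, c.txt}

Answer: b.txt, c.txt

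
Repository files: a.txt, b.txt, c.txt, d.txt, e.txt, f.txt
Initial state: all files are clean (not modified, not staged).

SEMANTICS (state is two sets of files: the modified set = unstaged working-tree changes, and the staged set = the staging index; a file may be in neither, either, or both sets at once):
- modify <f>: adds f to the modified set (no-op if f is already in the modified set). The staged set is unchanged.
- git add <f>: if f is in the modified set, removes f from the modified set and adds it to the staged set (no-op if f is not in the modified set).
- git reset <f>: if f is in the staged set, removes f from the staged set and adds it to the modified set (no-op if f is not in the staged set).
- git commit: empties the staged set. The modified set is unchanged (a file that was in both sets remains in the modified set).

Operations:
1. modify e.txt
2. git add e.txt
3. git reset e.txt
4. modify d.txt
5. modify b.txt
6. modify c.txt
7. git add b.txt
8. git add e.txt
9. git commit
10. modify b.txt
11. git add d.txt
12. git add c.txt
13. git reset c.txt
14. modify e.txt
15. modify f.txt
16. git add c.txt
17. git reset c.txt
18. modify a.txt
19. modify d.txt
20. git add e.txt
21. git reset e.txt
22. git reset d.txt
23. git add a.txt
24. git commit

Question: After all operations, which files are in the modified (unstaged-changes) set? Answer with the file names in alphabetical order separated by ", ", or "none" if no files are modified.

Answer: b.txt, c.txt, d.txt, e.txt, f.txt

Derivation:
After op 1 (modify e.txt): modified={e.txt} staged={none}
After op 2 (git add e.txt): modified={none} staged={e.txt}
After op 3 (git reset e.txt): modified={e.txt} staged={none}
After op 4 (modify d.txt): modified={d.txt, e.txt} staged={none}
After op 5 (modify b.txt): modified={b.txt, d.txt, e.txt} staged={none}
After op 6 (modify c.txt): modified={b.txt, c.txt, d.txt, e.txt} staged={none}
After op 7 (git add b.txt): modified={c.txt, d.txt, e.txt} staged={b.txt}
After op 8 (git add e.txt): modified={c.txt, d.txt} staged={b.txt, e.txt}
After op 9 (git commit): modified={c.txt, d.txt} staged={none}
After op 10 (modify b.txt): modified={b.txt, c.txt, d.txt} staged={none}
After op 11 (git add d.txt): modified={b.txt, c.txt} staged={d.txt}
After op 12 (git add c.txt): modified={b.txt} staged={c.txt, d.txt}
After op 13 (git reset c.txt): modified={b.txt, c.txt} staged={d.txt}
After op 14 (modify e.txt): modified={b.txt, c.txt, e.txt} staged={d.txt}
After op 15 (modify f.txt): modified={b.txt, c.txt, e.txt, f.txt} staged={d.txt}
After op 16 (git add c.txt): modified={b.txt, e.txt, f.txt} staged={c.txt, d.txt}
After op 17 (git reset c.txt): modified={b.txt, c.txt, e.txt, f.txt} staged={d.txt}
After op 18 (modify a.txt): modified={a.txt, b.txt, c.txt, e.txt, f.txt} staged={d.txt}
After op 19 (modify d.txt): modified={a.txt, b.txt, c.txt, d.txt, e.txt, f.txt} staged={d.txt}
After op 20 (git add e.txt): modified={a.txt, b.txt, c.txt, d.txt, f.txt} staged={d.txt, e.txt}
After op 21 (git reset e.txt): modified={a.txt, b.txt, c.txt, d.txt, e.txt, f.txt} staged={d.txt}
After op 22 (git reset d.txt): modified={a.txt, b.txt, c.txt, d.txt, e.txt, f.txt} staged={none}
After op 23 (git add a.txt): modified={b.txt, c.txt, d.txt, e.txt, f.txt} staged={a.txt}
After op 24 (git commit): modified={b.txt, c.txt, d.txt, e.txt, f.txt} staged={none}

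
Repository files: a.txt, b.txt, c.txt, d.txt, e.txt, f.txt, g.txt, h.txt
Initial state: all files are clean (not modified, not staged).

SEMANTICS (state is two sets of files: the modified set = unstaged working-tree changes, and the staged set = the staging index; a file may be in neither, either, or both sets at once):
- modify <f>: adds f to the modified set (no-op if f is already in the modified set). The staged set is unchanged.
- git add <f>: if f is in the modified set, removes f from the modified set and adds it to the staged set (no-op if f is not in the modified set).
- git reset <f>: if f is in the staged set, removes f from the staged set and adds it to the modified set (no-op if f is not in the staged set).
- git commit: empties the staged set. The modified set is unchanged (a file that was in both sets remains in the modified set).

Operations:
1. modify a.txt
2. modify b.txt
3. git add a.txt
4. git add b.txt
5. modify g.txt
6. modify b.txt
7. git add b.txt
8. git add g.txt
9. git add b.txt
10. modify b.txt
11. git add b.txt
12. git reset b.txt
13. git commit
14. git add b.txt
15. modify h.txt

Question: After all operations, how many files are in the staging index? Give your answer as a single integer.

After op 1 (modify a.txt): modified={a.txt} staged={none}
After op 2 (modify b.txt): modified={a.txt, b.txt} staged={none}
After op 3 (git add a.txt): modified={b.txt} staged={a.txt}
After op 4 (git add b.txt): modified={none} staged={a.txt, b.txt}
After op 5 (modify g.txt): modified={g.txt} staged={a.txt, b.txt}
After op 6 (modify b.txt): modified={b.txt, g.txt} staged={a.txt, b.txt}
After op 7 (git add b.txt): modified={g.txt} staged={a.txt, b.txt}
After op 8 (git add g.txt): modified={none} staged={a.txt, b.txt, g.txt}
After op 9 (git add b.txt): modified={none} staged={a.txt, b.txt, g.txt}
After op 10 (modify b.txt): modified={b.txt} staged={a.txt, b.txt, g.txt}
After op 11 (git add b.txt): modified={none} staged={a.txt, b.txt, g.txt}
After op 12 (git reset b.txt): modified={b.txt} staged={a.txt, g.txt}
After op 13 (git commit): modified={b.txt} staged={none}
After op 14 (git add b.txt): modified={none} staged={b.txt}
After op 15 (modify h.txt): modified={h.txt} staged={b.txt}
Final staged set: {b.txt} -> count=1

Answer: 1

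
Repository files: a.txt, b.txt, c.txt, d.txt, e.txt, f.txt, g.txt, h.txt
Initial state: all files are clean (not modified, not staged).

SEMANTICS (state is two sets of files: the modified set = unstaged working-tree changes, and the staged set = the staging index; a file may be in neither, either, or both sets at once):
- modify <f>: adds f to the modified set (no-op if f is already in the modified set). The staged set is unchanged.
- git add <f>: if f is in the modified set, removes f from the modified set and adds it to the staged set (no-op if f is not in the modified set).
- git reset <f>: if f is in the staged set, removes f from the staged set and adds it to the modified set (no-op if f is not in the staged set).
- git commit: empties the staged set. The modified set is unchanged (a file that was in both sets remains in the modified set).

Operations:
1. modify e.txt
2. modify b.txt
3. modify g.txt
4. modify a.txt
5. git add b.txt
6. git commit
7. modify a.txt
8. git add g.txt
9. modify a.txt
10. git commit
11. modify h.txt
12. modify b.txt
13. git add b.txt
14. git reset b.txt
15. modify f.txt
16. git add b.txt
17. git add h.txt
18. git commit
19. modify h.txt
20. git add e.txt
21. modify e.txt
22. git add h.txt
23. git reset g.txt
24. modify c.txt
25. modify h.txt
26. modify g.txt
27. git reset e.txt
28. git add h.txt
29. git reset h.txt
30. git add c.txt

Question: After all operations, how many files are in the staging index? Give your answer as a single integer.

Answer: 1

Derivation:
After op 1 (modify e.txt): modified={e.txt} staged={none}
After op 2 (modify b.txt): modified={b.txt, e.txt} staged={none}
After op 3 (modify g.txt): modified={b.txt, e.txt, g.txt} staged={none}
After op 4 (modify a.txt): modified={a.txt, b.txt, e.txt, g.txt} staged={none}
After op 5 (git add b.txt): modified={a.txt, e.txt, g.txt} staged={b.txt}
After op 6 (git commit): modified={a.txt, e.txt, g.txt} staged={none}
After op 7 (modify a.txt): modified={a.txt, e.txt, g.txt} staged={none}
After op 8 (git add g.txt): modified={a.txt, e.txt} staged={g.txt}
After op 9 (modify a.txt): modified={a.txt, e.txt} staged={g.txt}
After op 10 (git commit): modified={a.txt, e.txt} staged={none}
After op 11 (modify h.txt): modified={a.txt, e.txt, h.txt} staged={none}
After op 12 (modify b.txt): modified={a.txt, b.txt, e.txt, h.txt} staged={none}
After op 13 (git add b.txt): modified={a.txt, e.txt, h.txt} staged={b.txt}
After op 14 (git reset b.txt): modified={a.txt, b.txt, e.txt, h.txt} staged={none}
After op 15 (modify f.txt): modified={a.txt, b.txt, e.txt, f.txt, h.txt} staged={none}
After op 16 (git add b.txt): modified={a.txt, e.txt, f.txt, h.txt} staged={b.txt}
After op 17 (git add h.txt): modified={a.txt, e.txt, f.txt} staged={b.txt, h.txt}
After op 18 (git commit): modified={a.txt, e.txt, f.txt} staged={none}
After op 19 (modify h.txt): modified={a.txt, e.txt, f.txt, h.txt} staged={none}
After op 20 (git add e.txt): modified={a.txt, f.txt, h.txt} staged={e.txt}
After op 21 (modify e.txt): modified={a.txt, e.txt, f.txt, h.txt} staged={e.txt}
After op 22 (git add h.txt): modified={a.txt, e.txt, f.txt} staged={e.txt, h.txt}
After op 23 (git reset g.txt): modified={a.txt, e.txt, f.txt} staged={e.txt, h.txt}
After op 24 (modify c.txt): modified={a.txt, c.txt, e.txt, f.txt} staged={e.txt, h.txt}
After op 25 (modify h.txt): modified={a.txt, c.txt, e.txt, f.txt, h.txt} staged={e.txt, h.txt}
After op 26 (modify g.txt): modified={a.txt, c.txt, e.txt, f.txt, g.txt, h.txt} staged={e.txt, h.txt}
After op 27 (git reset e.txt): modified={a.txt, c.txt, e.txt, f.txt, g.txt, h.txt} staged={h.txt}
After op 28 (git add h.txt): modified={a.txt, c.txt, e.txt, f.txt, g.txt} staged={h.txt}
After op 29 (git reset h.txt): modified={a.txt, c.txt, e.txt, f.txt, g.txt, h.txt} staged={none}
After op 30 (git add c.txt): modified={a.txt, e.txt, f.txt, g.txt, h.txt} staged={c.txt}
Final staged set: {c.txt} -> count=1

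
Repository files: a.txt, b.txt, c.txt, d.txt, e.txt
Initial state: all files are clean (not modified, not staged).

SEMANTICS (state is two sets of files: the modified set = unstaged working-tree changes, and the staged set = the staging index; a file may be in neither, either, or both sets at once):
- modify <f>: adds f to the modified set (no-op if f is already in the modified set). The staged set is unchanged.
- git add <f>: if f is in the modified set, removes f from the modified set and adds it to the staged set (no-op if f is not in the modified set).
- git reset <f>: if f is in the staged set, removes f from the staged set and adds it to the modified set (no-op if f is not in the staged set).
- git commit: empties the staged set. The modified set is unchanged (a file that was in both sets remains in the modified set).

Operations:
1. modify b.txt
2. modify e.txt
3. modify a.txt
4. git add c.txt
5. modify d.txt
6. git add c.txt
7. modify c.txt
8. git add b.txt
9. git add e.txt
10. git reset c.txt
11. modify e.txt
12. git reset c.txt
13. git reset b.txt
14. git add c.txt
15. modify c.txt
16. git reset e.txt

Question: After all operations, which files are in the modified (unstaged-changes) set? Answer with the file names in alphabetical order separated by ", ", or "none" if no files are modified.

After op 1 (modify b.txt): modified={b.txt} staged={none}
After op 2 (modify e.txt): modified={b.txt, e.txt} staged={none}
After op 3 (modify a.txt): modified={a.txt, b.txt, e.txt} staged={none}
After op 4 (git add c.txt): modified={a.txt, b.txt, e.txt} staged={none}
After op 5 (modify d.txt): modified={a.txt, b.txt, d.txt, e.txt} staged={none}
After op 6 (git add c.txt): modified={a.txt, b.txt, d.txt, e.txt} staged={none}
After op 7 (modify c.txt): modified={a.txt, b.txt, c.txt, d.txt, e.txt} staged={none}
After op 8 (git add b.txt): modified={a.txt, c.txt, d.txt, e.txt} staged={b.txt}
After op 9 (git add e.txt): modified={a.txt, c.txt, d.txt} staged={b.txt, e.txt}
After op 10 (git reset c.txt): modified={a.txt, c.txt, d.txt} staged={b.txt, e.txt}
After op 11 (modify e.txt): modified={a.txt, c.txt, d.txt, e.txt} staged={b.txt, e.txt}
After op 12 (git reset c.txt): modified={a.txt, c.txt, d.txt, e.txt} staged={b.txt, e.txt}
After op 13 (git reset b.txt): modified={a.txt, b.txt, c.txt, d.txt, e.txt} staged={e.txt}
After op 14 (git add c.txt): modified={a.txt, b.txt, d.txt, e.txt} staged={c.txt, e.txt}
After op 15 (modify c.txt): modified={a.txt, b.txt, c.txt, d.txt, e.txt} staged={c.txt, e.txt}
After op 16 (git reset e.txt): modified={a.txt, b.txt, c.txt, d.txt, e.txt} staged={c.txt}

Answer: a.txt, b.txt, c.txt, d.txt, e.txt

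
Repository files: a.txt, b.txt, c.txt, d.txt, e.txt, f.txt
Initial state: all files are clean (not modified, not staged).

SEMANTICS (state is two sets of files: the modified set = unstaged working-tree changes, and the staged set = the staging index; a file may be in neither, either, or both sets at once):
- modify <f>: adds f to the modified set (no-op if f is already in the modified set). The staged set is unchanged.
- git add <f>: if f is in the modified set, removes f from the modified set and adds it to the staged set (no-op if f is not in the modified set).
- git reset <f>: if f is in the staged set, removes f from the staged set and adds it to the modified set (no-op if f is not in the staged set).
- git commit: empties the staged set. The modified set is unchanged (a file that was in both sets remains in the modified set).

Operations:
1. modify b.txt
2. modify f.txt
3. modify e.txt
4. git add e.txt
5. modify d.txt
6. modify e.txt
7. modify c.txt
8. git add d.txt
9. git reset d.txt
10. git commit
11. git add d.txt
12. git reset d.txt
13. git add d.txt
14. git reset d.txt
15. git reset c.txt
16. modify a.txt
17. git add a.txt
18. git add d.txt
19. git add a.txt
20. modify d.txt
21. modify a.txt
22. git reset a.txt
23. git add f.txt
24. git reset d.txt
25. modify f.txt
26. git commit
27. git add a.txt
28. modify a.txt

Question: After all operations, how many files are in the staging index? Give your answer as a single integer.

After op 1 (modify b.txt): modified={b.txt} staged={none}
After op 2 (modify f.txt): modified={b.txt, f.txt} staged={none}
After op 3 (modify e.txt): modified={b.txt, e.txt, f.txt} staged={none}
After op 4 (git add e.txt): modified={b.txt, f.txt} staged={e.txt}
After op 5 (modify d.txt): modified={b.txt, d.txt, f.txt} staged={e.txt}
After op 6 (modify e.txt): modified={b.txt, d.txt, e.txt, f.txt} staged={e.txt}
After op 7 (modify c.txt): modified={b.txt, c.txt, d.txt, e.txt, f.txt} staged={e.txt}
After op 8 (git add d.txt): modified={b.txt, c.txt, e.txt, f.txt} staged={d.txt, e.txt}
After op 9 (git reset d.txt): modified={b.txt, c.txt, d.txt, e.txt, f.txt} staged={e.txt}
After op 10 (git commit): modified={b.txt, c.txt, d.txt, e.txt, f.txt} staged={none}
After op 11 (git add d.txt): modified={b.txt, c.txt, e.txt, f.txt} staged={d.txt}
After op 12 (git reset d.txt): modified={b.txt, c.txt, d.txt, e.txt, f.txt} staged={none}
After op 13 (git add d.txt): modified={b.txt, c.txt, e.txt, f.txt} staged={d.txt}
After op 14 (git reset d.txt): modified={b.txt, c.txt, d.txt, e.txt, f.txt} staged={none}
After op 15 (git reset c.txt): modified={b.txt, c.txt, d.txt, e.txt, f.txt} staged={none}
After op 16 (modify a.txt): modified={a.txt, b.txt, c.txt, d.txt, e.txt, f.txt} staged={none}
After op 17 (git add a.txt): modified={b.txt, c.txt, d.txt, e.txt, f.txt} staged={a.txt}
After op 18 (git add d.txt): modified={b.txt, c.txt, e.txt, f.txt} staged={a.txt, d.txt}
After op 19 (git add a.txt): modified={b.txt, c.txt, e.txt, f.txt} staged={a.txt, d.txt}
After op 20 (modify d.txt): modified={b.txt, c.txt, d.txt, e.txt, f.txt} staged={a.txt, d.txt}
After op 21 (modify a.txt): modified={a.txt, b.txt, c.txt, d.txt, e.txt, f.txt} staged={a.txt, d.txt}
After op 22 (git reset a.txt): modified={a.txt, b.txt, c.txt, d.txt, e.txt, f.txt} staged={d.txt}
After op 23 (git add f.txt): modified={a.txt, b.txt, c.txt, d.txt, e.txt} staged={d.txt, f.txt}
After op 24 (git reset d.txt): modified={a.txt, b.txt, c.txt, d.txt, e.txt} staged={f.txt}
After op 25 (modify f.txt): modified={a.txt, b.txt, c.txt, d.txt, e.txt, f.txt} staged={f.txt}
After op 26 (git commit): modified={a.txt, b.txt, c.txt, d.txt, e.txt, f.txt} staged={none}
After op 27 (git add a.txt): modified={b.txt, c.txt, d.txt, e.txt, f.txt} staged={a.txt}
After op 28 (modify a.txt): modified={a.txt, b.txt, c.txt, d.txt, e.txt, f.txt} staged={a.txt}
Final staged set: {a.txt} -> count=1

Answer: 1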